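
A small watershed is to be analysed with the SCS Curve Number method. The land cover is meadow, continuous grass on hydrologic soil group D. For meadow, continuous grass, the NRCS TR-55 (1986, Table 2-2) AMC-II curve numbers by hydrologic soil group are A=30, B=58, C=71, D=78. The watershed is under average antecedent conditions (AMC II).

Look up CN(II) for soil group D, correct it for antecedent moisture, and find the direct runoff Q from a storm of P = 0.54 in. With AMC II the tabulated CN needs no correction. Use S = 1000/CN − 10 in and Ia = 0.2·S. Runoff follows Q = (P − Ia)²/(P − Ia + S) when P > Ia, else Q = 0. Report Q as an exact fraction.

Q = 0 in ≈ 0.000 in

NRCS table: meadow, continuous grass, soil group D → CN(II) = 78
Average conditions: CN = 78 (no AMC adjustment).
Retention S: 1000/CN − 10 with CN=78.000 → S = 110/39 ≈ 2.821 in
Initial abstraction Ia = S/5 = (110/39)/5 = 22/39 ≈ 0.564 in
P = 0.540 ≤ Ia = 0.564 in: entire storm abstracted, Q = 0.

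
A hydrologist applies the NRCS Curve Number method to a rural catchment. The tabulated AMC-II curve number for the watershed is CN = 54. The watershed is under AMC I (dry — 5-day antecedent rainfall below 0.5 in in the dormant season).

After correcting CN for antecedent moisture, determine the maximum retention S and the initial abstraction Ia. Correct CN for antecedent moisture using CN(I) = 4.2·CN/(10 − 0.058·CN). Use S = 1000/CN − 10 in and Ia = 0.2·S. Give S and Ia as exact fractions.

CN(I) from CN(II)=54: (4.2·54)/(10 − 0.058·54) = 56700/1717 ≈ 33.023
Retention S: 1000/CN − 10 with CN=33.023 → S = 11500/567 ≈ 20.282 in
Initial abstraction Ia = S/5 = (11500/567)/5 = 2300/567 ≈ 4.056 in

S = 11500/567 in ≈ 20.282 in; Ia = 2300/567 in ≈ 4.056 in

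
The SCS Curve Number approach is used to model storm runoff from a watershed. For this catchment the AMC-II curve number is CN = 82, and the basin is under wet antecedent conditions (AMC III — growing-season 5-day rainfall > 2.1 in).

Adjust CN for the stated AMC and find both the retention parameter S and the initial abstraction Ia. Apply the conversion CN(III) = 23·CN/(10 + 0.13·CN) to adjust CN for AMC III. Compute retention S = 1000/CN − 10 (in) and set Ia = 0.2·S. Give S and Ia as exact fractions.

S = 900/943 in ≈ 0.954 in; Ia = 180/943 in ≈ 0.191 in

CN(III) from CN(II)=82: (23·82)/(10 + 0.13·82) = 94300/1033 ≈ 91.288
S = 1000/(94300/1033) − 10 = 900/943 in ≈ 0.954 in
Ia = 0.2·(900/943) = 180/943 in ≈ 0.191 in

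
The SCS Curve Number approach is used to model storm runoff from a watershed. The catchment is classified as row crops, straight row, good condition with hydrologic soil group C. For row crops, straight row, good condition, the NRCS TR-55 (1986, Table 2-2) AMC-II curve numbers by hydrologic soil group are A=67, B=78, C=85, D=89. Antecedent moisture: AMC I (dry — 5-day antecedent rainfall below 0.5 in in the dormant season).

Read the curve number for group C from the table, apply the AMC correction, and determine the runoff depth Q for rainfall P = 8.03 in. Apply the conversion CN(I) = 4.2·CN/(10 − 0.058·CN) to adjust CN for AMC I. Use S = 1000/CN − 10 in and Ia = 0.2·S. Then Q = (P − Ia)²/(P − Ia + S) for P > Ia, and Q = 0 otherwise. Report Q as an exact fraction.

NRCS table: row crops, straight row, good condition, soil group C → CN(II) = 85
Adjust CN=85 to AMC I: 4.2·85/(10 − 0.058·85) → 357 ÷ (507/100) = 11900/169 ≈ 70.414
Retention S: 1000/CN − 10 with CN=70.414 → S = 500/119 ≈ 4.202 in
Initial abstraction Ia = S/5 = (500/119)/5 = 100/119 ≈ 0.840 in
P − Ia = 8.030 − 0.840 = 85557/11900 ≈ 7.190 in (> 0, runoff occurs)
Runoff Q = (P−Ia)²/(P−Ia+S) = (7.190)²/(7.190+4.202) = 7320000249/1613128300 ≈ 4.538 in

Q = 7320000249/1613128300 in ≈ 4.538 in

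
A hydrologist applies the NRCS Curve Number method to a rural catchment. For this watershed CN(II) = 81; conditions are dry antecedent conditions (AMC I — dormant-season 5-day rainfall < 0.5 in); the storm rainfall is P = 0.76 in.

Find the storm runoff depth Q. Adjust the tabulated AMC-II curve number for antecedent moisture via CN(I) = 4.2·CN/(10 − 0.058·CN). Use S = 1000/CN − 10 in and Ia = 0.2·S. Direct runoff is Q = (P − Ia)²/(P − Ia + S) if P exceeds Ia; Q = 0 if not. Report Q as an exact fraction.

Q = 0 in ≈ 0.000 in

Dry (AMC I): CN(I) = 4.2·81/(10 − 0.058·81) = (1701/5)/(2651/500) = 170100/2651 ≈ 64.164
S = 1000/(170100/2651) − 10 = 9500/1701 in ≈ 5.585 in
Ia = 0.2S: 0.2·5.585 = 1.117 in (exactly 1900/1701)
P = 0.760 ≤ Ia = 1.117 in: entire storm abstracted, Q = 0.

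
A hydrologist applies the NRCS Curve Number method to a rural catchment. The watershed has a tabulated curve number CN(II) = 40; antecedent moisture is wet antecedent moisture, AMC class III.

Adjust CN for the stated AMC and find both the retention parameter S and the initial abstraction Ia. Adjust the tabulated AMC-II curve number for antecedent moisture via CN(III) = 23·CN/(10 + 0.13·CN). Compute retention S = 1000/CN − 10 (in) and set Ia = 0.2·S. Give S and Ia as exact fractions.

Wet (AMC III): CN(III) = 23·40/(10 + 0.13·40) = 920/(76/5) = 1150/19 ≈ 60.526
S = 1000/(1150/19) − 10 = 150/23 in ≈ 6.522 in
Ia = 0.2·(150/23) = 30/23 in ≈ 1.304 in

S = 150/23 in ≈ 6.522 in; Ia = 30/23 in ≈ 1.304 in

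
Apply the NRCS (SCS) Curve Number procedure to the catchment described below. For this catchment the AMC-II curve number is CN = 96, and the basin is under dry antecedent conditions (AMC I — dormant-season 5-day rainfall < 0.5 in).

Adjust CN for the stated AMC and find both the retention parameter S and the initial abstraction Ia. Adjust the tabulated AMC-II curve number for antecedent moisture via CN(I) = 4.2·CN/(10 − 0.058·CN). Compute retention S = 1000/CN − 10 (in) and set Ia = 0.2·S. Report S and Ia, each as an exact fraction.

Dry (AMC I): CN(I) = 4.2·96/(10 − 0.058·96) = (2016/5)/(554/125) = 25200/277 ≈ 90.975
Max retention: S = 1000/(25200/277) − 10 = 125/126 in (≈ 0.992 in)
Initial abstraction Ia = S/5 = (125/126)/5 = 25/126 ≈ 0.198 in

S = 125/126 in ≈ 0.992 in; Ia = 25/126 in ≈ 0.198 in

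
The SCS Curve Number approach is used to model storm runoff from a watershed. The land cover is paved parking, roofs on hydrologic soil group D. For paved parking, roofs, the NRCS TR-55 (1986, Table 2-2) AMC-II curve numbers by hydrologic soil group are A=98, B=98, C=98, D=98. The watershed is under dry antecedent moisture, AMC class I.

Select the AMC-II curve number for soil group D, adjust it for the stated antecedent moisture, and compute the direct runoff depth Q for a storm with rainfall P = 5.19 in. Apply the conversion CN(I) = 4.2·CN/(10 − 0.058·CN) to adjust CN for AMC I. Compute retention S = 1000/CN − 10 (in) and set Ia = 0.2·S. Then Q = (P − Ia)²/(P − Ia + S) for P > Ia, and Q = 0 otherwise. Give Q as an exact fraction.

NRCS table: paved parking, roofs, soil group D → CN(II) = 98
Dry (AMC I): CN(I) = 4.2·98/(10 − 0.058·98) = (2058/5)/(1079/250) = 102900/1079 ≈ 95.366
Max retention: S = 1000/(102900/1079) − 10 = 500/1029 in (≈ 0.486 in)
Ia = 0.2S: 0.2·0.486 = 0.097 in (exactly 100/1029)
Since P=5.190 > Ia=0.097: effective rainfall P−Ia = 524051/102900 in
Q: (524051/102900)² ÷ (574051/102900) = 274629450601/59069847900 in (≈ 4.649 in)

Q = 274629450601/59069847900 in ≈ 4.649 in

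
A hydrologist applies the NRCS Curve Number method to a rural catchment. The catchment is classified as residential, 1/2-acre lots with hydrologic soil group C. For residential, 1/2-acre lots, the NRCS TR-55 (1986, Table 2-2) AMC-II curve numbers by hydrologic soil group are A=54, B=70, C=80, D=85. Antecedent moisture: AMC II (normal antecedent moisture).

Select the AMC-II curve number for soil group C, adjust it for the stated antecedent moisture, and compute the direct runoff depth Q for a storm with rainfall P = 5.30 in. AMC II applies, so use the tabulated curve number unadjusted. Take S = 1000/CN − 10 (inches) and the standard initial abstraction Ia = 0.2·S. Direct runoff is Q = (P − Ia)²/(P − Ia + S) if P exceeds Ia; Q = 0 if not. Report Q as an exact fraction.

Q = 1152/365 in ≈ 3.156 in

NRCS table: residential, 1/2-acre lots, soil group C → CN(II) = 80
CN(II) = 80; AMC II needs no correction.
S = 1000/80 − 10 = 5/2 in ≈ 2.500 in
Ia = 0.2S: 0.2·2.500 = 0.500 in (exactly 1/2)
P − Ia = 5.300 − 0.500 = 24/5 ≈ 4.800 in (> 0, runoff occurs)
Runoff Q = (P−Ia)²/(P−Ia+S) = (4.800)²/(4.800+2.500) = 1152/365 ≈ 3.156 in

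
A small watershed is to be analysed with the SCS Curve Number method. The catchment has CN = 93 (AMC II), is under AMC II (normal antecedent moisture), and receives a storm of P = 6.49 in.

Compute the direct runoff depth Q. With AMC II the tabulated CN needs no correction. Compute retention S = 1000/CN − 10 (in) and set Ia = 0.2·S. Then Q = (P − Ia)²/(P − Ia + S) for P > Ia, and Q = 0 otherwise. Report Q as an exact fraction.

Q = 3475927849/613400100 in ≈ 5.667 in

Average conditions: CN = 93 (no AMC adjustment).
Max retention: S = 1000/93 − 10 = 70/93 in (≈ 0.753 in)
Initial abstraction Ia = S/5 = (70/93)/5 = 14/93 ≈ 0.151 in
Since P=6.490 > Ia=0.151: effective rainfall P−Ia = 58957/9300 in
Runoff Q = (P−Ia)²/(P−Ia+S) = (6.339)²/(6.339+0.753) = 3475927849/613400100 ≈ 5.667 in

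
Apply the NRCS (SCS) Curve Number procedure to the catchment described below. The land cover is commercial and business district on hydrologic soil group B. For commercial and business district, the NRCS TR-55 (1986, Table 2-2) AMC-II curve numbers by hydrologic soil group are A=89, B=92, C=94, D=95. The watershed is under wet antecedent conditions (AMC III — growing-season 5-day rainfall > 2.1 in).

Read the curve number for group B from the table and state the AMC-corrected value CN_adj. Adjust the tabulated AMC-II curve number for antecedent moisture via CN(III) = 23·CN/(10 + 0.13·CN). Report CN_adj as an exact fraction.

CN_adj = 52900/549 ≈ 96.357

NRCS table: commercial and business district, soil group B → CN(II) = 92
Wet (AMC III): CN(III) = 23·92/(10 + 0.13·92) = 2116/(549/25) = 52900/549 ≈ 96.357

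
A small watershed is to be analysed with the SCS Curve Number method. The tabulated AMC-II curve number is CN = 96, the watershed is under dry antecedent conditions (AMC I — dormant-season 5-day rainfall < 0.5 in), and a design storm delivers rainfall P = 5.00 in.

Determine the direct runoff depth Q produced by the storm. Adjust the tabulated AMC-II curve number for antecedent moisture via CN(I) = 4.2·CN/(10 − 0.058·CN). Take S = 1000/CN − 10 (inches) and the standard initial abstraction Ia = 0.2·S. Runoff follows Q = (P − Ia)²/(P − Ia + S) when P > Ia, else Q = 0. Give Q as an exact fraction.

Dry (AMC I): CN(I) = 4.2·96/(10 − 0.058·96) = (2016/5)/(554/125) = 25200/277 ≈ 90.975
Max retention: S = 1000/(25200/277) − 10 = 125/126 in (≈ 0.992 in)
Ia = 0.2S: 0.2·0.992 = 0.198 in (exactly 25/126)
Excess rainfall: 5.000 − 0.198 = 4.802 in; P > Ia so Q > 0
Runoff Q = (P−Ia)²/(P−Ia+S) = (4.802)²/(4.802+0.992) = 73205/18396 ≈ 3.979 in

Q = 73205/18396 in ≈ 3.979 in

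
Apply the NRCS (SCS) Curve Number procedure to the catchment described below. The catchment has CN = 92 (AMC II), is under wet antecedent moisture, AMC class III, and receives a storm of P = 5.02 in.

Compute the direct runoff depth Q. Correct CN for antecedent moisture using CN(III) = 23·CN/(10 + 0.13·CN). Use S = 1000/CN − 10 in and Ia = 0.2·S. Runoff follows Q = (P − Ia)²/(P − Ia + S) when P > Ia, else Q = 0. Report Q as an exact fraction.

Q = 17103146841/3723604550 in ≈ 4.593 in

CN(III) from CN(II)=92: (23·92)/(10 + 0.13·92) = 52900/549 ≈ 96.357
S = 1000/(52900/549) − 10 = 200/529 in ≈ 0.378 in
Ia = 0.2S: 0.2·0.378 = 0.076 in (exactly 40/529)
Excess rainfall: 5.020 − 0.076 = 4.944 in; P > Ia so Q > 0
Q: (130779/26450)² ÷ (140779/26450) = 17103146841/3723604550 in (≈ 4.593 in)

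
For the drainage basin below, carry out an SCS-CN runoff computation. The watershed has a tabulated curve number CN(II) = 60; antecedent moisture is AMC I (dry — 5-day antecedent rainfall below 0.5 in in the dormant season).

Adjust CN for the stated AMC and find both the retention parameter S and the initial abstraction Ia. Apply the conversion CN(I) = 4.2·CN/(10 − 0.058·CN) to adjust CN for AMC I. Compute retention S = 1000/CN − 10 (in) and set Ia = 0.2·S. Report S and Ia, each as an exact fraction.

S = 1000/63 in ≈ 15.873 in; Ia = 200/63 in ≈ 3.175 in

Adjust CN=60 to AMC I: 4.2·60/(10 − 0.058·60) → 252 ÷ (163/25) = 6300/163 ≈ 38.650
S = 1000/(6300/163) − 10 = 1000/63 in ≈ 15.873 in
Initial abstraction Ia = S/5 = (1000/63)/5 = 200/63 ≈ 3.175 in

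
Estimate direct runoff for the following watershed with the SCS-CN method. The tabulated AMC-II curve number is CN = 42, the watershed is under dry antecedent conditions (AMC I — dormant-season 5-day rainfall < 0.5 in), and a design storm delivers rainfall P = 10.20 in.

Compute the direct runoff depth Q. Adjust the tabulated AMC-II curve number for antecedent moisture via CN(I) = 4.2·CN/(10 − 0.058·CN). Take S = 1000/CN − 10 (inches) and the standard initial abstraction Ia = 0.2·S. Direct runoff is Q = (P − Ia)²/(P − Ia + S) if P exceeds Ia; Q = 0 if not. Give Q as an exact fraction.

Dry (AMC I): CN(I) = 4.2·42/(10 − 0.058·42) = (882/5)/(1891/250) = 44100/1891 ≈ 23.321
Max retention: S = 1000/(44100/1891) − 10 = 14500/441 in (≈ 32.880 in)
Ia = 0.2S: 0.2·32.880 = 6.576 in (exactly 2900/441)
Excess rainfall: 10.200 − 6.576 = 3.624 in; P > Ia so Q > 0
Runoff Q = (P−Ia)²/(P−Ia+S) = (3.624)²/(3.624+32.880) = 63856081/177482655 ≈ 0.360 in

Q = 63856081/177482655 in ≈ 0.360 in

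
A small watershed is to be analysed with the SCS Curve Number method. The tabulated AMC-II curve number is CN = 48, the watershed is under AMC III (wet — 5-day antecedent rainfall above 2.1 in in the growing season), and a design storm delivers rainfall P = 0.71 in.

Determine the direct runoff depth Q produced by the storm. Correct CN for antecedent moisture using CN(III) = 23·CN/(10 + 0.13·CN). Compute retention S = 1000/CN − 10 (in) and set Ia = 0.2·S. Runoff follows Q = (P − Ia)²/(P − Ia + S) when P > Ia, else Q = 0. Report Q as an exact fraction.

Wet (AMC III): CN(III) = 23·48/(10 + 0.13·48) = 1104/(406/25) = 13800/203 ≈ 67.980
Max retention: S = 1000/(13800/203) − 10 = 325/69 in (≈ 4.710 in)
Initial abstraction Ia = S/5 = (325/69)/5 = 65/69 ≈ 0.942 in
P = 0.710 ≤ Ia = 0.942 in: entire storm abstracted, Q = 0.

Q = 0 in ≈ 0.000 in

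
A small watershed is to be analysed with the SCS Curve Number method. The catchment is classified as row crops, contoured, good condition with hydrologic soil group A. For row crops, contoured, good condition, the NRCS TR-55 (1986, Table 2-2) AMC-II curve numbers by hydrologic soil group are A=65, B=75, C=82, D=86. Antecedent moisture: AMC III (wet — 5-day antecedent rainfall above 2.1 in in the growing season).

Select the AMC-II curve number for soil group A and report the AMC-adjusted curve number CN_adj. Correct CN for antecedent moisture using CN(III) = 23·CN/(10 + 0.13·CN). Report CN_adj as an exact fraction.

NRCS table: row crops, contoured, good condition, soil group A → CN(II) = 65
Adjust CN=65 to AMC III: 23·65/(10 + 0.13·65) → 1495 ÷ (369/20) = 29900/369 ≈ 81.030

CN_adj = 29900/369 ≈ 81.030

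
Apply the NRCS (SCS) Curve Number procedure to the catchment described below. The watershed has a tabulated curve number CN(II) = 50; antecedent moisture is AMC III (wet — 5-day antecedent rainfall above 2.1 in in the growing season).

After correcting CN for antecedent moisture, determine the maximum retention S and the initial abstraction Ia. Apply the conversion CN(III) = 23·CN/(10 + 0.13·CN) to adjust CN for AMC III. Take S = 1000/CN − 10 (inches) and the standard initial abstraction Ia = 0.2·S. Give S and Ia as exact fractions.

S = 100/23 in ≈ 4.348 in; Ia = 20/23 in ≈ 0.870 in

Adjust CN=50 to AMC III: 23·50/(10 + 0.13·50) → 1150 ÷ (33/2) = 2300/33 ≈ 69.697
S = 1000/(2300/33) − 10 = 100/23 in ≈ 4.348 in
Ia = 0.2·(100/23) = 20/23 in ≈ 0.870 in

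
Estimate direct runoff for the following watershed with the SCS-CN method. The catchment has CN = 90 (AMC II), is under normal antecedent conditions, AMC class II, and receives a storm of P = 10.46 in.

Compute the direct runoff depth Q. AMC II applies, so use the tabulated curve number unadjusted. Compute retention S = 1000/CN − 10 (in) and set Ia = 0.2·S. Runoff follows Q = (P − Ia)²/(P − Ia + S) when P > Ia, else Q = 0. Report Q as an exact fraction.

Average conditions: CN = 90 (no AMC adjustment).
Retention S: 1000/CN − 10 with CN=90.000 → S = 10/9 ≈ 1.111 in
Ia = 0.2S: 0.2·1.111 = 0.222 in (exactly 2/9)
Excess rainfall: 10.460 − 0.222 = 10.238 in; P > Ia so Q > 0
Runoff Q = (P−Ia)²/(P−Ia+S) = (10.238)²/(10.238+1.111) = 21224449/2298150 ≈ 9.235 in

Q = 21224449/2298150 in ≈ 9.235 in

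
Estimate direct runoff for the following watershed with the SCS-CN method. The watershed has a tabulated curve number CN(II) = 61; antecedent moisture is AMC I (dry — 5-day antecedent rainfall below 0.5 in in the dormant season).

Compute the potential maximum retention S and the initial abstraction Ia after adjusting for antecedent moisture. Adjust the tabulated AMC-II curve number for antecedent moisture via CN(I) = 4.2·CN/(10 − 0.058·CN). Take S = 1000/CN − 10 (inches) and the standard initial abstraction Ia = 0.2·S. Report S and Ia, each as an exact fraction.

S = 6500/427 in ≈ 15.222 in; Ia = 1300/427 in ≈ 3.044 in

Dry (AMC I): CN(I) = 4.2·61/(10 − 0.058·61) = (1281/5)/(3231/500) = 42700/1077 ≈ 39.647
Max retention: S = 1000/(42700/1077) − 10 = 6500/427 in (≈ 15.222 in)
Ia = 0.2·(6500/427) = 1300/427 in ≈ 3.044 in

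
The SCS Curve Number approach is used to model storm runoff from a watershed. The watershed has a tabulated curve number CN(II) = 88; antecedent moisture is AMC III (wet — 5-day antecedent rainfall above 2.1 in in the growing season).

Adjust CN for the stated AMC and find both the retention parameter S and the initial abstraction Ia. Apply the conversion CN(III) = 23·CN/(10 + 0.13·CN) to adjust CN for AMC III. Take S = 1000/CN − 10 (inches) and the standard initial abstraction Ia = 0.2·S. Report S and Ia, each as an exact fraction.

S = 150/253 in ≈ 0.593 in; Ia = 30/253 in ≈ 0.119 in

Adjust CN=88 to AMC III: 23·88/(10 + 0.13·88) → 2024 ÷ (536/25) = 6325/67 ≈ 94.403
Retention S: 1000/CN − 10 with CN=94.403 → S = 150/253 ≈ 0.593 in
Initial abstraction Ia = S/5 = (150/253)/5 = 30/253 ≈ 0.119 in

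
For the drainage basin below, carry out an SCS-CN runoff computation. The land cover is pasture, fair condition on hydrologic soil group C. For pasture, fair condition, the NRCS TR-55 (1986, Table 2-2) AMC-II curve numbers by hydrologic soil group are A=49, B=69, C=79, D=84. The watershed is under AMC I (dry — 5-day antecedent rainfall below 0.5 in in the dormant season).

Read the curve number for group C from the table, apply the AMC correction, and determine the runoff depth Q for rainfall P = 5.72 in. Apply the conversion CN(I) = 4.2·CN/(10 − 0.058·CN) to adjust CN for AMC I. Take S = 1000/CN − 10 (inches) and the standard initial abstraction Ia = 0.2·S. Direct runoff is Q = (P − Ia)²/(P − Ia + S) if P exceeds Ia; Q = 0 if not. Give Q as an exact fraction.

Q = 77387209/42061575 in ≈ 1.840 in

NRCS table: pasture, fair condition, soil group C → CN(II) = 79
Dry (AMC I): CN(I) = 4.2·79/(10 − 0.058·79) = (1659/5)/(2709/500) = 7900/129 ≈ 61.240
Retention S: 1000/CN − 10 with CN=61.240 → S = 500/79 ≈ 6.329 in
Ia = 0.2S: 0.2·6.329 = 1.266 in (exactly 100/79)
P − Ia = 5.720 − 1.266 = 8797/1975 ≈ 4.454 in (> 0, runoff occurs)
Q: (8797/1975)² ÷ (21297/1975) = 77387209/42061575 in (≈ 1.840 in)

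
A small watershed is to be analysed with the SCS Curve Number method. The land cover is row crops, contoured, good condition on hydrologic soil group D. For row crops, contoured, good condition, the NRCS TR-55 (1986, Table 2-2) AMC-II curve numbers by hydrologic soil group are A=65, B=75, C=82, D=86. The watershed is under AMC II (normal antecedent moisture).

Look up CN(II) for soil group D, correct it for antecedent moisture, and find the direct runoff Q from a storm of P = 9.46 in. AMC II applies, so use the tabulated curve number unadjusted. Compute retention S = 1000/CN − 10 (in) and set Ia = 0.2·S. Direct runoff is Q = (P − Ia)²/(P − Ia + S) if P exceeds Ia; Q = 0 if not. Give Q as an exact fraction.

NRCS table: row crops, contoured, good condition, soil group D → CN(II) = 86
CN(II) = 86; AMC II needs no correction.
S = 1000/86 − 10 = 70/43 in ≈ 1.628 in
Initial abstraction Ia = S/5 = (70/43)/5 = 14/43 ≈ 0.326 in
Excess rainfall: 9.460 − 0.326 = 9.134 in; P > Ia so Q > 0
Q: (19639/2150)² ÷ (23139/2150) = 385690321/49748850 in (≈ 7.753 in)

Q = 385690321/49748850 in ≈ 7.753 in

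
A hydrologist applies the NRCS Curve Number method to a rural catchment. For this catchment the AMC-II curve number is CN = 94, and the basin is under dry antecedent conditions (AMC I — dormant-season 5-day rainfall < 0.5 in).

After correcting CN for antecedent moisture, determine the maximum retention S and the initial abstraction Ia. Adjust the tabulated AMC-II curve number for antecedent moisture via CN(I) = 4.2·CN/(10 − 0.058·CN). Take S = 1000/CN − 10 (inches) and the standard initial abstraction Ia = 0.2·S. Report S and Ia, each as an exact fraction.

S = 500/329 in ≈ 1.520 in; Ia = 100/329 in ≈ 0.304 in

CN(I) from CN(II)=94: (4.2·94)/(10 − 0.058·94) = 32900/379 ≈ 86.807
Retention S: 1000/CN − 10 with CN=86.807 → S = 500/329 ≈ 1.520 in
Initial abstraction Ia = S/5 = (500/329)/5 = 100/329 ≈ 0.304 in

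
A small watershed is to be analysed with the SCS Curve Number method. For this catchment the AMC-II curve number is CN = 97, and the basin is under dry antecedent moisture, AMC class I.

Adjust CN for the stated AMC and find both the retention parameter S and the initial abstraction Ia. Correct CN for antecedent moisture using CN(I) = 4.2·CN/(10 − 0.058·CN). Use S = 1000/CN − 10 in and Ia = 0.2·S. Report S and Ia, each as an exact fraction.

CN(I) from CN(II)=97: (4.2·97)/(10 − 0.058·97) = 67900/729 ≈ 93.141
S = 1000/(67900/729) − 10 = 500/679 in ≈ 0.736 in
Ia = 0.2·(500/679) = 100/679 in ≈ 0.147 in

S = 500/679 in ≈ 0.736 in; Ia = 100/679 in ≈ 0.147 in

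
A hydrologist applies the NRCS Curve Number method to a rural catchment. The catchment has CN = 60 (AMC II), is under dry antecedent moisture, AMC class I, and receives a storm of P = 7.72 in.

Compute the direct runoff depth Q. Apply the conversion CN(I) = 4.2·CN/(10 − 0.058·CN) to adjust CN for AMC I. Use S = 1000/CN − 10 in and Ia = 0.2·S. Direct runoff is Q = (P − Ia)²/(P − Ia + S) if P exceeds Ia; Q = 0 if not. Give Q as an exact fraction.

Adjust CN=60 to AMC I: 4.2·60/(10 − 0.058·60) → 252 ÷ (163/25) = 6300/163 ≈ 38.650
Retention S: 1000/CN − 10 with CN=38.650 → S = 1000/63 ≈ 15.873 in
Ia = 0.2S: 0.2·15.873 = 3.175 in (exactly 200/63)
Since P=7.720 > Ia=3.175: effective rainfall P−Ia = 7159/1575 in
Q: (7159/1575)² ÷ (32159/1575) = 51251281/50650425 in (≈ 1.012 in)

Q = 51251281/50650425 in ≈ 1.012 in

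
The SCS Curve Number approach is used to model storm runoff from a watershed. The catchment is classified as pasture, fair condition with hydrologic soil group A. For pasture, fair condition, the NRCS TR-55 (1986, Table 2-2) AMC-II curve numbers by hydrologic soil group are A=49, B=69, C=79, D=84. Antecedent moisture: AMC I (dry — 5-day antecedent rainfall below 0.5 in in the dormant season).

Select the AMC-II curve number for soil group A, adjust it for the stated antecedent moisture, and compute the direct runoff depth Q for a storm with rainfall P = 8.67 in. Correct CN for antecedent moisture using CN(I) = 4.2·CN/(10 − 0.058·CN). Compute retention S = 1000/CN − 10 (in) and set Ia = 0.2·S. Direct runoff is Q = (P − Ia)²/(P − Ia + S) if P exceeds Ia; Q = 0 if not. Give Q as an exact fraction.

NRCS table: pasture, fair condition, soil group A → CN(II) = 49
Adjust CN=49 to AMC I: 4.2·49/(10 − 0.058·49) → (1029/5) ÷ (3579/500) = 34300/1193 ≈ 28.751
Max retention: S = 1000/(34300/1193) − 10 = 8500/343 in (≈ 24.781 in)
Ia = 0.2·(8500/343) = 1700/343 in ≈ 4.956 in
Excess rainfall: 8.670 − 4.956 = 3.714 in; P > Ia so Q > 0
Q = (127381/34300)²/((127381/34300) + 8500/343) = (16225919161/1176490000)/(977381/34300) = 954465833/1972009900 in ≈ 0.484 in

Q = 954465833/1972009900 in ≈ 0.484 in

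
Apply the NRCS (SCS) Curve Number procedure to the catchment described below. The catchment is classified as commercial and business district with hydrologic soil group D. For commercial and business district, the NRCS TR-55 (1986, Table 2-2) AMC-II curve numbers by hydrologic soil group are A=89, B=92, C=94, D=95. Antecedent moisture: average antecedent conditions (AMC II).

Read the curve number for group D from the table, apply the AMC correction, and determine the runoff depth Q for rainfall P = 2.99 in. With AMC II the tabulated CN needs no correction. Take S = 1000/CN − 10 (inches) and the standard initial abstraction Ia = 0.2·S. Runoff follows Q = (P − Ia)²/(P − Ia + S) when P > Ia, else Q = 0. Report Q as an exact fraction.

NRCS table: commercial and business district, soil group D → CN(II) = 95
AMC II — tabulated CN = 95 applies directly.
Max retention: S = 1000/95 − 10 = 10/19 in (≈ 0.526 in)
Initial abstraction Ia = S/5 = (10/19)/5 = 2/19 ≈ 0.105 in
Since P=2.990 > Ia=0.105: effective rainfall P−Ia = 5481/1900 in
Runoff Q = (P−Ia)²/(P−Ia+S) = (2.885)²/(2.885+0.526) = 30041361/12313900 ≈ 2.440 in

Q = 30041361/12313900 in ≈ 2.440 in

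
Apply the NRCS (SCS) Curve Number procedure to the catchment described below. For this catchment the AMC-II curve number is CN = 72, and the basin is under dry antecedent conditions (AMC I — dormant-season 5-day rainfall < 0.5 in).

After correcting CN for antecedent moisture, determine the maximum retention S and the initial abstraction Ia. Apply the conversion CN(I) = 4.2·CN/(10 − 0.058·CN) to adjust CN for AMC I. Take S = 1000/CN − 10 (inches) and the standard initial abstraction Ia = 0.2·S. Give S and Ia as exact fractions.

Dry (AMC I): CN(I) = 4.2·72/(10 − 0.058·72) = (1512/5)/(728/125) = 675/13 ≈ 51.923
S = 1000/(675/13) − 10 = 250/27 in ≈ 9.259 in
Ia = 0.2S: 0.2·9.259 = 1.852 in (exactly 50/27)

S = 250/27 in ≈ 9.259 in; Ia = 50/27 in ≈ 1.852 in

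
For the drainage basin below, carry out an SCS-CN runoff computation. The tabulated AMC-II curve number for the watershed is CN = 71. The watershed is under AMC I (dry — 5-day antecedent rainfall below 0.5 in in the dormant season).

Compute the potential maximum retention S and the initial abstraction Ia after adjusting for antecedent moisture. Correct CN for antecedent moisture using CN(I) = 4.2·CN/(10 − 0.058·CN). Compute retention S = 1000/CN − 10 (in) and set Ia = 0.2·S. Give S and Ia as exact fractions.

S = 14500/1491 in ≈ 9.725 in; Ia = 2900/1491 in ≈ 1.945 in

Dry (AMC I): CN(I) = 4.2·71/(10 − 0.058·71) = (1491/5)/(2941/500) = 149100/2941 ≈ 50.697
S = 1000/(149100/2941) − 10 = 14500/1491 in ≈ 9.725 in
Initial abstraction Ia = S/5 = (14500/1491)/5 = 2900/1491 ≈ 1.945 in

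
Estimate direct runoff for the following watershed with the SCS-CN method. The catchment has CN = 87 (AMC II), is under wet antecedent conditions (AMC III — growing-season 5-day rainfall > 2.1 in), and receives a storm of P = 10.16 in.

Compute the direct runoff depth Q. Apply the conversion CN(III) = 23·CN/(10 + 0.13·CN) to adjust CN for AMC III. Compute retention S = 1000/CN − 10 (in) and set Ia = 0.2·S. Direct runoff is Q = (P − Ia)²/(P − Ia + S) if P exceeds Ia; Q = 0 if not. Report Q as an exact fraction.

Q = 125878538258/13363028175 in ≈ 9.420 in

Wet (AMC III): CN(III) = 23·87/(10 + 0.13·87) = 2001/(2131/100) = 200100/2131 ≈ 93.900
Retention S: 1000/CN − 10 with CN=93.900 → S = 1300/2001 ≈ 0.650 in
Ia = 0.2·(1300/2001) = 260/2001 in ≈ 0.130 in
Excess rainfall: 10.160 − 0.130 = 10.030 in; P > Ia so Q > 0
Q = (501754/50025)²/((501754/50025) + 1300/2001) = (251757076516/2502500625)/(534254/50025) = 125878538258/13363028175 in ≈ 9.420 in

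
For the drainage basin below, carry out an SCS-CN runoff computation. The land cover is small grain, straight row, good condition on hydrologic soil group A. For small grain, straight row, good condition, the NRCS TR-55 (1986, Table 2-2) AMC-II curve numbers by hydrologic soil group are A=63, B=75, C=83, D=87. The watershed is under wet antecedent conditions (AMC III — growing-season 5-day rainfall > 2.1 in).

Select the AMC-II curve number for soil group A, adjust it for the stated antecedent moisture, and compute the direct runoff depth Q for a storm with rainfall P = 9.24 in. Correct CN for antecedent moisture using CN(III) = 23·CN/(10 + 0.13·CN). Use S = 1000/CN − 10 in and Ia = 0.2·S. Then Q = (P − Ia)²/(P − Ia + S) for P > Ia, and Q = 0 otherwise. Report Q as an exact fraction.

Q = 99994455961/14805845775 in ≈ 6.754 in

NRCS table: small grain, straight row, good condition, soil group A → CN(II) = 63
Adjust CN=63 to AMC III: 23·63/(10 + 0.13·63) → 1449 ÷ (1819/100) = 144900/1819 ≈ 79.659
S = 1000/(144900/1819) − 10 = 3700/1449 in ≈ 2.553 in
Ia = 0.2·(3700/1449) = 740/1449 in ≈ 0.511 in
P − Ia = 9.240 − 0.511 = 316219/36225 ≈ 8.729 in (> 0, runoff occurs)
Q: (316219/36225)² ÷ (408719/36225) = 99994455961/14805845775 in (≈ 6.754 in)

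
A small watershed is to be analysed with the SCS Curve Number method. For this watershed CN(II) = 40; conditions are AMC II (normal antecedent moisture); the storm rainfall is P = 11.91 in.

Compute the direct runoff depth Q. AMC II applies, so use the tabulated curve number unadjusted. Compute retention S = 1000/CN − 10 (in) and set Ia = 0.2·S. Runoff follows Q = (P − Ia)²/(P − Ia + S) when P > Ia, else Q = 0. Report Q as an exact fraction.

Q = 264627/79700 in ≈ 3.320 in

Average conditions: CN = 40 (no AMC adjustment).
Max retention: S = 1000/40 − 10 = 15 in (≈ 15.000 in)
Ia = 0.2S: 0.2·15.000 = 3.000 in (exactly 3)
Excess rainfall: 11.910 − 3.000 = 8.910 in; P > Ia so Q > 0
Q: (891/100)² ÷ (2391/100) = 264627/79700 in (≈ 3.320 in)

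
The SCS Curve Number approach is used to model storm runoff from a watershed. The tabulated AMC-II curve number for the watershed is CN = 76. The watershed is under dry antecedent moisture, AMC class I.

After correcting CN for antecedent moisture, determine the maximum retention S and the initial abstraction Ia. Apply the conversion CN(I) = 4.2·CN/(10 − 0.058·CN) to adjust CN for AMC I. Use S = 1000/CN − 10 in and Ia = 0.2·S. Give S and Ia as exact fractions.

S = 1000/133 in ≈ 7.519 in; Ia = 200/133 in ≈ 1.504 in

Dry (AMC I): CN(I) = 4.2·76/(10 − 0.058·76) = (1596/5)/(699/125) = 13300/233 ≈ 57.082
Retention S: 1000/CN − 10 with CN=57.082 → S = 1000/133 ≈ 7.519 in
Ia = 0.2·(1000/133) = 200/133 in ≈ 1.504 in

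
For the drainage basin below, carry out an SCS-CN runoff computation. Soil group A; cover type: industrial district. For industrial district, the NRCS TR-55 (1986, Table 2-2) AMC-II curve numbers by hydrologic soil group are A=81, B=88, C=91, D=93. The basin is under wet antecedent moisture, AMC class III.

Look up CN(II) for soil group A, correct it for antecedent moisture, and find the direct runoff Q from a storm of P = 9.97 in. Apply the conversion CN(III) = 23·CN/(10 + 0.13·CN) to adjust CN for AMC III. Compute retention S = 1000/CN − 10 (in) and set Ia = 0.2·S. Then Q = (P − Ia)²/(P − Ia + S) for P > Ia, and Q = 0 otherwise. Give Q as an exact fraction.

NRCS table: industrial district, soil group A → CN(II) = 81
CN(III) from CN(II)=81: (23·81)/(10 + 0.13·81) = 186300/2053 ≈ 90.745
S = 1000/(186300/2053) − 10 = 1900/1863 in ≈ 1.020 in
Ia = 0.2S: 0.2·1.020 = 0.204 in (exactly 380/1863)
P − Ia = 9.970 − 0.204 = 1819411/186300 ≈ 9.766 in (> 0, runoff occurs)
Q = (1819411/186300)²/((1819411/186300) + 1900/1863) = (3310256386921/34707690000)/(2009411/186300) = 3310256386921/374353269300 in ≈ 8.843 in

Q = 3310256386921/374353269300 in ≈ 8.843 in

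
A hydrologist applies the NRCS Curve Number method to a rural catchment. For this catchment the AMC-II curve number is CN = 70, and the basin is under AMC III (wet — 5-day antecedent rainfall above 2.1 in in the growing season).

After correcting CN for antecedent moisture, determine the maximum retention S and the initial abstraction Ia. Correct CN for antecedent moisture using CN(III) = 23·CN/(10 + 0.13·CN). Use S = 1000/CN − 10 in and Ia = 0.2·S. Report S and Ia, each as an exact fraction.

Wet (AMC III): CN(III) = 23·70/(10 + 0.13·70) = 1610/(191/10) = 16100/191 ≈ 84.293
Retention S: 1000/CN − 10 with CN=84.293 → S = 300/161 ≈ 1.863 in
Ia = 0.2S: 0.2·1.863 = 0.373 in (exactly 60/161)

S = 300/161 in ≈ 1.863 in; Ia = 60/161 in ≈ 0.373 in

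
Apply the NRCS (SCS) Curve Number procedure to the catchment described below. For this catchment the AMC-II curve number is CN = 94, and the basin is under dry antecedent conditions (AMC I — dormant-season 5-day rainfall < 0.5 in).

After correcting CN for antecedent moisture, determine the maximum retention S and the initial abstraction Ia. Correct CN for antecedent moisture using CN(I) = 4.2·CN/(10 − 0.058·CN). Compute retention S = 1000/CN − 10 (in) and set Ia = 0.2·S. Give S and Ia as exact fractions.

Dry (AMC I): CN(I) = 4.2·94/(10 − 0.058·94) = (1974/5)/(1137/250) = 32900/379 ≈ 86.807
Max retention: S = 1000/(32900/379) − 10 = 500/329 in (≈ 1.520 in)
Initial abstraction Ia = S/5 = (500/329)/5 = 100/329 ≈ 0.304 in

S = 500/329 in ≈ 1.520 in; Ia = 100/329 in ≈ 0.304 in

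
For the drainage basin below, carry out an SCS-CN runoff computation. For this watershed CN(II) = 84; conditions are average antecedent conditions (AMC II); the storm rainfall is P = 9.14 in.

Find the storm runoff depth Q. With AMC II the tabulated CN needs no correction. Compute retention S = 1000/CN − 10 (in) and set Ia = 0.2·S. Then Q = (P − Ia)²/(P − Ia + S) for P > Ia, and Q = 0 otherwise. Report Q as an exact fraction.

Q = 84584809/11756850 in ≈ 7.195 in

CN(II) = 84; AMC II needs no correction.
Retention S: 1000/CN − 10 with CN=84.000 → S = 40/21 ≈ 1.905 in
Ia = 0.2·(40/21) = 8/21 in ≈ 0.381 in
P − Ia = 9.140 − 0.381 = 9197/1050 ≈ 8.759 in (> 0, runoff occurs)
Runoff Q = (P−Ia)²/(P−Ia+S) = (8.759)²/(8.759+1.905) = 84584809/11756850 ≈ 7.195 in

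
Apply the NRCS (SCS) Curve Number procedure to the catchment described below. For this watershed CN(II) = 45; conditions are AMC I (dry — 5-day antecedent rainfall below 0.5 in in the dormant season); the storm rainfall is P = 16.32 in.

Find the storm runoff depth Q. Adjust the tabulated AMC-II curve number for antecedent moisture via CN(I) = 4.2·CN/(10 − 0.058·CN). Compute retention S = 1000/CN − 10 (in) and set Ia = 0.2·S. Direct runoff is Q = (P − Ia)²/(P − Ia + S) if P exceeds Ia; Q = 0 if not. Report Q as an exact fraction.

Adjust CN=45 to AMC I: 4.2·45/(10 − 0.058·45) → 189 ÷ (739/100) = 18900/739 ≈ 25.575
Max retention: S = 1000/(18900/739) − 10 = 5500/189 in (≈ 29.101 in)
Initial abstraction Ia = S/5 = (5500/189)/5 = 1100/189 ≈ 5.820 in
Excess rainfall: 16.320 − 5.820 = 10.500 in; P > Ia so Q > 0
Q = (49612/4725)²/((49612/4725) + 5500/189) = (2461350544/22325625)/(187112/4725) = 307668818/110513025 in ≈ 2.784 in

Q = 307668818/110513025 in ≈ 2.784 in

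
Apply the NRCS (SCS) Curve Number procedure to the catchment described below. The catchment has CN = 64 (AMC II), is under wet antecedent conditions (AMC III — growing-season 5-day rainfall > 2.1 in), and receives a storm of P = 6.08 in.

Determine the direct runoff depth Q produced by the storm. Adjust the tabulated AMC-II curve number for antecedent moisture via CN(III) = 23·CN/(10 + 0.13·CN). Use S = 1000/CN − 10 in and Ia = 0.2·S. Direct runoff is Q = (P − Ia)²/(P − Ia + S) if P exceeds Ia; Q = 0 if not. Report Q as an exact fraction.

Adjust CN=64 to AMC III: 23·64/(10 + 0.13·64) → 1472 ÷ (458/25) = 18400/229 ≈ 80.349
Retention S: 1000/CN − 10 with CN=80.349 → S = 225/92 ≈ 2.446 in
Ia = 0.2·(225/92) = 45/92 in ≈ 0.489 in
P − Ia = 6.080 − 0.489 = 12859/2300 ≈ 5.591 in (> 0, runoff occurs)
Q = (12859/2300)²/((12859/2300) + 225/92) = (165353881/5290000)/(4621/575) = 165353881/42513200 in ≈ 3.889 in

Q = 165353881/42513200 in ≈ 3.889 in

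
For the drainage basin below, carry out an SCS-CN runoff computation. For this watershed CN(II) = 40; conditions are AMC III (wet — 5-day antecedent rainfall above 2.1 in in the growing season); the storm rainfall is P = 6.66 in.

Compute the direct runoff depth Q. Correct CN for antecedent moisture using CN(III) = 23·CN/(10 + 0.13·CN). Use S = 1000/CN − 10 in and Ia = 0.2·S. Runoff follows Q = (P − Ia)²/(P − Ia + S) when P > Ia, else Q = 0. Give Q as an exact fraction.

Q = 12644427/5235950 in ≈ 2.415 in

CN(III) from CN(II)=40: (23·40)/(10 + 0.13·40) = 1150/19 ≈ 60.526
Max retention: S = 1000/(1150/19) − 10 = 150/23 in (≈ 6.522 in)
Ia = 0.2·(150/23) = 30/23 in ≈ 1.304 in
Excess rainfall: 6.660 − 1.304 = 5.356 in; P > Ia so Q > 0
Q = (6159/1150)²/((6159/1150) + 150/23) = (37933281/1322500)/(13659/1150) = 12644427/5235950 in ≈ 2.415 in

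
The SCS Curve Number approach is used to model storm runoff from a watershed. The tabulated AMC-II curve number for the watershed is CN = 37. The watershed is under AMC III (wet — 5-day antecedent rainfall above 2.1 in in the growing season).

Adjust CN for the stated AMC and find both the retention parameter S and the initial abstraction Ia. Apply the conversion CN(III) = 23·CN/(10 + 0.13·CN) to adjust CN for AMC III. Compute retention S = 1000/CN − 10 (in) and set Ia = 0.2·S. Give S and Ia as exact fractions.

S = 6300/851 in ≈ 7.403 in; Ia = 1260/851 in ≈ 1.481 in

Wet (AMC III): CN(III) = 23·37/(10 + 0.13·37) = 851/(1481/100) = 85100/1481 ≈ 57.461
Max retention: S = 1000/(85100/1481) − 10 = 6300/851 in (≈ 7.403 in)
Ia = 0.2S: 0.2·7.403 = 1.481 in (exactly 1260/851)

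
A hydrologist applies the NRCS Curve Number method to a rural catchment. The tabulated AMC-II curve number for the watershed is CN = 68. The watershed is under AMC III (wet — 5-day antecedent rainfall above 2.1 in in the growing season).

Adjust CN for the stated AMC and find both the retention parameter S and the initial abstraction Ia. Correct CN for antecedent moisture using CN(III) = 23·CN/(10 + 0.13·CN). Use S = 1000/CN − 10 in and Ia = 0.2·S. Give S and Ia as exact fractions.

S = 800/391 in ≈ 2.046 in; Ia = 160/391 in ≈ 0.409 in

Adjust CN=68 to AMC III: 23·68/(10 + 0.13·68) → 1564 ÷ (471/25) = 39100/471 ≈ 83.015
Max retention: S = 1000/(39100/471) − 10 = 800/391 in (≈ 2.046 in)
Ia = 0.2S: 0.2·2.046 = 0.409 in (exactly 160/391)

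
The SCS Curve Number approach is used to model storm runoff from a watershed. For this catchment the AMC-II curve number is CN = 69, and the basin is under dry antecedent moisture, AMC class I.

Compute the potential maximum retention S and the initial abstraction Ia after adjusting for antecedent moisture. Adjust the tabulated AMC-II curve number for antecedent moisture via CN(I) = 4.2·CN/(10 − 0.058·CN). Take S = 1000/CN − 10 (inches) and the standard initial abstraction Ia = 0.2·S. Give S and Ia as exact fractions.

S = 15500/1449 in ≈ 10.697 in; Ia = 3100/1449 in ≈ 2.139 in

Dry (AMC I): CN(I) = 4.2·69/(10 − 0.058·69) = (1449/5)/(2999/500) = 144900/2999 ≈ 48.316
S = 1000/(144900/2999) − 10 = 15500/1449 in ≈ 10.697 in
Initial abstraction Ia = S/5 = (15500/1449)/5 = 3100/1449 ≈ 2.139 in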